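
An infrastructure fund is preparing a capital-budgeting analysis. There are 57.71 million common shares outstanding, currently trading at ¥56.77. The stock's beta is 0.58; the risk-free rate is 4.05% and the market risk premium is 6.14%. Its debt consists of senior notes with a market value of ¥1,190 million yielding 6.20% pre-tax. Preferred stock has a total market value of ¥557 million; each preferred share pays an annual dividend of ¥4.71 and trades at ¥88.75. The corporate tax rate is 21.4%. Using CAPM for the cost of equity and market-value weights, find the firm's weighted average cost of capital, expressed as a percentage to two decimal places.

Cost of equity via CAPM: Re = 4.05% + 0.58 × 6.14% = 7.6112%.
Cost of preferred: Rp = 4.71 / 88.75 = 5.3070%.
Market value of equity E = 56.77 × 57.71m = 3276.1967m.
Total capital V = 3276.1967 + 557 + 1190 = 5023.1967.
Equity: weight = 3276.1967/5023.1967 = 0.6522; cost = 7.6112%.
Preferred: weight = 557/5023.1967 = 0.1109; cost = 5.307%.
Senior notes: weight = 1190/5023.1967 = 0.2369; after-tax cost = 6.2% × (1 − 21.4%) = 4.8732%.
WACC = 0.6522 × 7.6112% + 0.1109 × 5.3070% + 0.2369 × 4.8732% = 6.7071%.

6.71%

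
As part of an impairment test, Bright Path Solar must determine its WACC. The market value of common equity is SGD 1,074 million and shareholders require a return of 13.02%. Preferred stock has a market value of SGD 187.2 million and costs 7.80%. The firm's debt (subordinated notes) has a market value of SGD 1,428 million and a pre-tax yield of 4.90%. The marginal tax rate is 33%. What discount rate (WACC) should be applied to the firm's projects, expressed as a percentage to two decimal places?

7.49%

Total capital V = 1074 + 187.2 + 1428 = 2689.2.
Equity: weight = 1074/2689.2 = 0.3994; cost = 13.02%.
Preferred: weight = 187.2/2689.2 = 0.0696; cost = 7.8%.
Subordinated notes: weight = 1428/2689.2 = 0.5310; after-tax cost = 4.9% × (1 − 33%) = 3.2830%.
WACC = 0.3994 × 13.0200% + 0.0696 × 7.8000% + 0.5310 × 3.2830% = 7.4862%.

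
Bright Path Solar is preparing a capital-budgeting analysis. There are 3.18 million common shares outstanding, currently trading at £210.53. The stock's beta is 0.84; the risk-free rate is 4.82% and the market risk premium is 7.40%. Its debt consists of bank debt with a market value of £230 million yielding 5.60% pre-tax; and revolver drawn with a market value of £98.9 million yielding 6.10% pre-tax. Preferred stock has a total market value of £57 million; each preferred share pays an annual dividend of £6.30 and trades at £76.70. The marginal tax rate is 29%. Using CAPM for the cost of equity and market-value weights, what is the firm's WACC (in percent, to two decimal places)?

8.72%

Cost of equity via CAPM: Re = 4.82% + 0.84 × 7.4% = 11.0360%.
Cost of preferred: Rp = 6.3 / 76.7 = 8.2138%.
Market value of equity E = 210.53 × 3.18m = 669.4854m.
Total capital V = 669.4854 + 57 + 230 + 98.9 = 1055.3854.
Equity: weight = 669.4854/1055.3854 = 0.6344; cost = 11.036%.
Preferred: weight = 57/1055.3854 = 0.0540; cost = 8.2138%.
Bank debt: weight = 230/1055.3854 = 0.2179; after-tax cost = 5.6% × (1 − 29%) = 3.9760%.
Revolver drawn: weight = 98.9/1055.3854 = 0.0937; after-tax cost = 6.1% × (1 − 29%) = 4.3310%.
WACC = 0.6344 × 11.0360% + 0.0540 × 8.2138% + 0.2179 × 3.9760% + 0.0937 × 4.3310% = 8.7167%.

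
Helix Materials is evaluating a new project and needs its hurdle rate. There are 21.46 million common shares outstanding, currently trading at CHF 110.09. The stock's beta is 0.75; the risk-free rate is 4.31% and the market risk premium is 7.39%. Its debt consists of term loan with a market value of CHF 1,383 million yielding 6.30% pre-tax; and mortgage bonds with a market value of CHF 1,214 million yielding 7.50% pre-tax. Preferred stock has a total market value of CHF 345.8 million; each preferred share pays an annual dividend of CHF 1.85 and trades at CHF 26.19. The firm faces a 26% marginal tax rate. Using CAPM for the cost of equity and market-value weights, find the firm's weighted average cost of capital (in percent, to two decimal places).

Cost of equity via CAPM: Re = 4.31% + 0.75 × 7.39% = 9.8525%.
Cost of preferred: Rp = 1.85 / 26.19 = 7.0638%.
Market value of equity E = 110.09 × 21.46m = 2362.5314m.
Total capital V = 2362.5314 + 345.8 + 1383 + 1214 = 5305.3314.
Equity: weight = 2362.5314/5305.3314 = 0.4453; cost = 9.8525%.
Preferred: weight = 345.8/5305.3314 = 0.0652; cost = 7.0638%.
Term loan: weight = 1383/5305.3314 = 0.2607; after-tax cost = 6.3% × (1 − 26%) = 4.6620%.
Mortgage bonds: weight = 1214/5305.3314 = 0.2288; after-tax cost = 7.5% × (1 − 26%) = 5.5500%.
WACC = 0.4453 × 9.8525% + 0.0652 × 7.0638% + 0.2607 × 4.6620% + 0.2288 × 5.5500% = 7.3331%.

7.33%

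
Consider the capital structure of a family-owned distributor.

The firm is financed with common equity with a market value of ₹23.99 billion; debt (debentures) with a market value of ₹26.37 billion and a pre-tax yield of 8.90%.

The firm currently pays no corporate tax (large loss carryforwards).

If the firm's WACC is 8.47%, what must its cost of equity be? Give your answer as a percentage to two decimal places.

Total capital V = 23.99 + 26.37 = 50.36.
Equity weight = 23.99/50.36 = 0.4764.
Debentures weight = 26.37/50.36 = 0.5236.
Debt contribution = 0.5236 × 8.9% × (1 − 0%) = 4.6603%.
Required equity contribution = 8.47% − 4.6603% = 3.8097%.
Re = 3.8097% / 0.4764 = 7.9973%.

8.00%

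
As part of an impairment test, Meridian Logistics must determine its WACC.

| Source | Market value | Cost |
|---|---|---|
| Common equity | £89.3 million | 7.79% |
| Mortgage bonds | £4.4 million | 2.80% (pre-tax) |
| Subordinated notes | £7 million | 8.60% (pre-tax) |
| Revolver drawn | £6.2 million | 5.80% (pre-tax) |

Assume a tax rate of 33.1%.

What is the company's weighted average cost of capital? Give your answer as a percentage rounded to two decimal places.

Total capital V = 89.3 + 4.4 + 7 + 6.2 = 106.9.
Equity: weight = 89.3/106.9 = 0.8354; cost = 7.79%.
Mortgage bonds: weight = 4.4/106.9 = 0.0412; after-tax cost = 2.8% × (1 − 33.1%) = 1.8732%.
Subordinated notes: weight = 7/106.9 = 0.0655; after-tax cost = 8.6% × (1 − 33.1%) = 5.7534%.
Revolver drawn: weight = 6.2/106.9 = 0.0580; after-tax cost = 5.8% × (1 − 33.1%) = 3.8802%.
WACC = 0.8354 × 7.7900% + 0.0412 × 1.8732% + 0.0655 × 5.7534% + 0.0580 × 3.8802% = 7.1863%.

7.19%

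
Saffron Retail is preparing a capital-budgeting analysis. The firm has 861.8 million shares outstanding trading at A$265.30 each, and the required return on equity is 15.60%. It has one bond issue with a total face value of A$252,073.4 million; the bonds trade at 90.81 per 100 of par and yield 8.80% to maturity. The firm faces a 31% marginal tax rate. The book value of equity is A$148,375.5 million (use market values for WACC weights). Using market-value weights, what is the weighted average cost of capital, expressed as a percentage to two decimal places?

10.83%

Market value of equity E = 265.3 × 861.8m = 228635.54m. Market value of debt D = 252073.4m × 90.81/100 = 228907.85454m.
Total capital V = 228635.54 + 228907.85454 = 457543.39454.
Equity: weight = 228635.54/457543.39454 = 0.4997; cost = 15.6%.
Bonds outstanding: weight = 228907.85454/457543.39454 = 0.5003; after-tax cost = 8.8% × (1 − 31%) = 6.0720%.
WACC = 0.4997 × 15.6000% + 0.5003 × 6.0720% = 10.8332%.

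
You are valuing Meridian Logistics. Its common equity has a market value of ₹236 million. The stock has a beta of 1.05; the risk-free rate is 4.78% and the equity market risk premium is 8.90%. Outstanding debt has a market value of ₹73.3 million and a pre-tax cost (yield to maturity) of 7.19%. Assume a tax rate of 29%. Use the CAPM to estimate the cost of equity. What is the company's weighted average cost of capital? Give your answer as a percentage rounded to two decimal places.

Cost of equity via CAPM: Re = 4.78% + 1.05 × 8.9% = 14.1250%.
Total capital V = 236 + 73.3 = 309.3.
Equity: weight = 236/309.3 = 0.7630; cost = 14.125%.
Debt: weight = 73.3/309.3 = 0.2370; after-tax cost = 7.19% × (1 − 29%) = 5.1049%.
WACC = 0.7630 × 14.1250% + 0.2370 × 5.1049% = 11.9874%.

11.99%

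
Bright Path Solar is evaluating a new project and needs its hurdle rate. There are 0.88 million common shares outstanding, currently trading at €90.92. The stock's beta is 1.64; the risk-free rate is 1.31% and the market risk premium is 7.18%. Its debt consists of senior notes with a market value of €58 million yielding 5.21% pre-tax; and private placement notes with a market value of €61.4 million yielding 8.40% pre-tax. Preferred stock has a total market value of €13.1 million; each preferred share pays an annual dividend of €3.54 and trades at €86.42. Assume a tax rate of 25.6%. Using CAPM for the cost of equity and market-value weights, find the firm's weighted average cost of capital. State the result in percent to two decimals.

8.04%

Cost of equity via CAPM: Re = 1.31% + 1.64 × 7.18% = 13.0852%.
Cost of preferred: Rp = 3.54 / 86.42 = 4.0963%.
Market value of equity E = 90.92 × 0.88m = 80.0096m.
Total capital V = 80.0096 + 13.1 + 58 + 61.4 = 212.5096.
Equity: weight = 80.0096/212.5096 = 0.3765; cost = 13.0852%.
Preferred: weight = 13.1/212.5096 = 0.0616; cost = 4.0963%.
Senior notes: weight = 58/212.5096 = 0.2729; after-tax cost = 5.21% × (1 − 25.6%) = 3.8762%.
Private placement notes: weight = 61.4/212.5096 = 0.2889; after-tax cost = 8.4% × (1 − 25.6%) = 6.2496%.
WACC = 0.3765 × 13.0852% + 0.0616 × 4.0963% + 0.2729 × 3.8762% + 0.2889 × 6.2496% = 8.0427%.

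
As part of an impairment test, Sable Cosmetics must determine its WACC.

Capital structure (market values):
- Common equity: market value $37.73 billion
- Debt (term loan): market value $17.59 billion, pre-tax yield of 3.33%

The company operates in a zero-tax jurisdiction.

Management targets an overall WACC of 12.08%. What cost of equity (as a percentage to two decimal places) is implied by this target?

Total capital V = 37.73 + 17.59 = 55.32.
Equity weight = 37.73/55.32 = 0.6820.
Term loan weight = 17.59/55.32 = 0.3180.
Debt contribution = 0.3180 × 3.33% × (1 − 0%) = 1.0588%.
Required equity contribution = 12.08% − 1.0588% = 11.0212%.
Re = 11.0212% / 0.6820 = 16.1593%.

16.16%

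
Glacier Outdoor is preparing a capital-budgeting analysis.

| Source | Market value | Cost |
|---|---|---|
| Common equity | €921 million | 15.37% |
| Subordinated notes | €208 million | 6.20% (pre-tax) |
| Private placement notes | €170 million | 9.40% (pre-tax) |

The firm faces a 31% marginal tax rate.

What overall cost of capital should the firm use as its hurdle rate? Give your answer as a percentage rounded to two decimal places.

12.43%

Total capital V = 921 + 208 + 170 = 1299.
Equity: weight = 921/1299 = 0.7090; cost = 15.37%.
Subordinated notes: weight = 208/1299 = 0.1601; after-tax cost = 6.2% × (1 − 31%) = 4.2780%.
Private placement notes: weight = 170/1299 = 0.1309; after-tax cost = 9.4% × (1 − 31%) = 6.4860%.
WACC = 0.7090 × 15.3700% + 0.1601 × 4.2780% + 0.1309 × 6.4860% = 12.4313%.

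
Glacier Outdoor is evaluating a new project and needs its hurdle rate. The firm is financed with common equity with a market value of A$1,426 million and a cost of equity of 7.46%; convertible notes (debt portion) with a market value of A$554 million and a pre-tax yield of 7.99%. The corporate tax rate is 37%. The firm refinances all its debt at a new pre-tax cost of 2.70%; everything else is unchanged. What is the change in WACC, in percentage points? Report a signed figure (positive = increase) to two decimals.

-0.93 pp

Current WACC:
Total capital V = 1426 + 554 = 1980.
Equity: weight = 1426/1980 = 0.7202; cost = 7.46%.
Convertible notes (debt portion): weight = 554/1980 = 0.2798; after-tax cost = 7.99% × (1 − 37%) = 5.0337%.
WACC = 0.7202 × 7.4600% + 0.2798 × 5.0337% = 6.7811%.
After the change:
Total capital V = 1426 + 554 = 1980.
Equity: weight = 1426/1980 = 0.7202; cost = 7.46%.
Convertible notes (debt portion): weight = 554/1980 = 0.2798; after-tax cost = 2.7% × (1 − 37%) = 1.7010%.
WACC = 0.7202 × 7.4600% + 0.2798 × 1.7010% = 5.8486%.
Change in WACC = 5.8486% − 6.7811% = -0.9325 pp.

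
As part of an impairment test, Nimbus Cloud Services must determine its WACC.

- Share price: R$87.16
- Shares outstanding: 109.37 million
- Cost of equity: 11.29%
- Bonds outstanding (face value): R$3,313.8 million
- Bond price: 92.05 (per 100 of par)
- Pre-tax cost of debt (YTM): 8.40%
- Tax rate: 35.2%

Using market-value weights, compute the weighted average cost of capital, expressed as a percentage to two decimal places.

9.87%

Market value of equity E = 87.16 × 109.37m = 9532.6892m. Market value of debt D = 3313.8m × 92.05/100 = 3050.3529m.
Total capital V = 9532.6892 + 3050.3529 = 12583.0421.
Equity: weight = 9532.6892/12583.0421 = 0.7576; cost = 11.29%.
Bonds outstanding: weight = 3050.3529/12583.0421 = 0.2424; after-tax cost = 8.4% × (1 − 35.2%) = 5.4432%.
WACC = 0.7576 × 11.2900% + 0.2424 × 5.4432% = 9.8726%.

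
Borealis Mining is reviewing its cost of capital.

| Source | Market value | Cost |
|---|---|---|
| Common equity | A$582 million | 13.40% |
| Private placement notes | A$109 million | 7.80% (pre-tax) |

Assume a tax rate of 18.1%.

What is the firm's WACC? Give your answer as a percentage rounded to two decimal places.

Total capital V = 582 + 109 = 691.
Equity: weight = 582/691 = 0.8423; cost = 13.4%.
Private placement notes: weight = 109/691 = 0.1577; after-tax cost = 7.8% × (1 − 18.1%) = 6.3882%.
WACC = 0.8423 × 13.4000% + 0.1577 × 6.3882% = 12.2939%.

12.29%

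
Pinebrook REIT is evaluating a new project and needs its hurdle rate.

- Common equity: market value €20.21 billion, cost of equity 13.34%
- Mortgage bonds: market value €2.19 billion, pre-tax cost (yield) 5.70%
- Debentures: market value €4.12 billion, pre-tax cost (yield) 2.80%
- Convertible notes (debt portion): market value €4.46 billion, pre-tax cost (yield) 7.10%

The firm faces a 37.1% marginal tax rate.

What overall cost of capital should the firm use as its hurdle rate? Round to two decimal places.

9.83%

Total capital V = 20.21 + 2.19 + 4.12 + 4.46 = 30.98.
Equity: weight = 20.21/30.98 = 0.6524; cost = 13.34%.
Mortgage bonds: weight = 2.19/30.98 = 0.0707; after-tax cost = 5.7% × (1 − 37.1%) = 3.5853%.
Debentures: weight = 4.12/30.98 = 0.1330; after-tax cost = 2.8% × (1 − 37.1%) = 1.7612%.
Convertible notes (debt portion): weight = 4.46/30.98 = 0.1440; after-tax cost = 7.1% × (1 − 37.1%) = 4.4659%.
WACC = 0.6524 × 13.3400% + 0.0707 × 3.5853% + 0.1330 × 1.7612% + 0.1440 × 4.4659% = 9.8330%.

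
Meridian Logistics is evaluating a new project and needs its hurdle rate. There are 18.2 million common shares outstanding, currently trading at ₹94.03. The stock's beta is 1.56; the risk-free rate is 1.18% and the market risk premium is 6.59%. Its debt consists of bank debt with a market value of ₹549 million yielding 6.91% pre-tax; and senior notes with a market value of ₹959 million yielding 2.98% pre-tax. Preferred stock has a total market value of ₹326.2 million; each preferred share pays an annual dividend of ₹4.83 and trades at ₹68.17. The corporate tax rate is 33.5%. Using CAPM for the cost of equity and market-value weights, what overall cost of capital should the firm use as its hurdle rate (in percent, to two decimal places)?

7.43%

Cost of equity via CAPM: Re = 1.18% + 1.56 × 6.59% = 11.4604%.
Cost of preferred: Rp = 4.83 / 68.17 = 7.0852%.
Market value of equity E = 94.03 × 18.2m = 1711.346m.
Total capital V = 1711.346 + 326.2 + 549 + 959 = 3545.546.
Equity: weight = 1711.346/3545.546 = 0.4827; cost = 11.4604%.
Preferred: weight = 326.2/3545.546 = 0.0920; cost = 7.0852%.
Bank debt: weight = 549/3545.546 = 0.1548; after-tax cost = 6.91% × (1 − 33.5%) = 4.5952%.
Senior notes: weight = 959/3545.546 = 0.2705; after-tax cost = 2.98% × (1 − 33.5%) = 1.9817%.
WACC = 0.4827 × 11.4604% + 0.0920 × 7.0852% + 0.1548 × 4.5952% + 0.2705 × 1.9817% = 7.4310%.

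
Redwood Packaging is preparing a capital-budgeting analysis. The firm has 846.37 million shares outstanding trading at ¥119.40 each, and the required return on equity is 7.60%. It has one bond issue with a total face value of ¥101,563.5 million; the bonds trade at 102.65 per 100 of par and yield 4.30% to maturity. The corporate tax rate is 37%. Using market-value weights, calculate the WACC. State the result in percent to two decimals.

Market value of equity E = 119.4 × 846.37m = 101056.578m. Market value of debt D = 101563.5m × 102.65/100 = 104254.93275m.
Total capital V = 101056.578 + 104254.93275 = 205311.51075.
Equity: weight = 101056.578/205311.51075 = 0.4922; cost = 7.6%.
Bonds outstanding: weight = 104254.93275/205311.51075 = 0.5078; after-tax cost = 4.3% × (1 − 37%) = 2.7090%.
WACC = 0.4922 × 7.6000% + 0.5078 × 2.7090% = 5.1164%.

5.12%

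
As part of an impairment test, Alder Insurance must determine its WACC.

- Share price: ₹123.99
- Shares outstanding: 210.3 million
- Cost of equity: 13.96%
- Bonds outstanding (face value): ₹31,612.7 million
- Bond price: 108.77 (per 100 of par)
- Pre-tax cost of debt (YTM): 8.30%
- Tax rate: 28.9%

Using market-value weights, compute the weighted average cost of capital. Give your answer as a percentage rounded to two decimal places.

9.38%

Market value of equity E = 123.99 × 210.3m = 26075.097m. Market value of debt D = 31612.7m × 108.77/100 = 34385.13379m.
Total capital V = 26075.097 + 34385.13379 = 60460.23079.
Equity: weight = 26075.097/60460.23079 = 0.4313; cost = 13.96%.
Bonds outstanding: weight = 34385.13379/60460.23079 = 0.5687; after-tax cost = 8.3% × (1 − 28.9%) = 5.9013%.
WACC = 0.4313 × 13.9600% + 0.5687 × 5.9013% = 9.3768%.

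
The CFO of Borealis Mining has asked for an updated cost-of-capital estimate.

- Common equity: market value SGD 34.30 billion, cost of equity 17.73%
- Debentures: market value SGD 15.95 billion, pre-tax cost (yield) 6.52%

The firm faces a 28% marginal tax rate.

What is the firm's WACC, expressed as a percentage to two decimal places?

Total capital V = 34.3 + 15.95 = 50.25.
Equity: weight = 34.3/50.25 = 0.6826; cost = 17.73%.
Debentures: weight = 15.95/50.25 = 0.3174; after-tax cost = 6.52% × (1 − 28%) = 4.6944%.
WACC = 0.6826 × 17.7300% + 0.3174 × 4.6944% = 13.5923%.

13.59%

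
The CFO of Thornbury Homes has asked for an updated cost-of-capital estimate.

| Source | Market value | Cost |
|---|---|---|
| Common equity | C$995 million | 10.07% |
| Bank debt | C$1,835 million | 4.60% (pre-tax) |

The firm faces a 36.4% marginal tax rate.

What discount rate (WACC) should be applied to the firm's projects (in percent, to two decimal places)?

5.44%

Total capital V = 995 + 1835 = 2830.
Equity: weight = 995/2830 = 0.3516; cost = 10.07%.
Bank debt: weight = 1835/2830 = 0.6484; after-tax cost = 4.6% × (1 − 36.4%) = 2.9256%.
WACC = 0.3516 × 10.0700% + 0.6484 × 2.9256% = 5.4375%.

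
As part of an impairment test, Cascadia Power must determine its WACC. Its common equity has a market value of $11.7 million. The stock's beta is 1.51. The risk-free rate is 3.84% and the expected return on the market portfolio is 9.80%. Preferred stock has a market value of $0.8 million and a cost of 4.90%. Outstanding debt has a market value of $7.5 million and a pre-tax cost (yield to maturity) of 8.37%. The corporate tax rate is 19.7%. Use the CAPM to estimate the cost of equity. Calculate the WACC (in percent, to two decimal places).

10.23%

Market risk premium = 9.8% − 3.84% = 5.96%.
Cost of equity via CAPM: Re = 3.84% + 1.51 × 5.96% = 12.8396%.
Total capital V = 11.7 + 0.8 + 7.5 = 20.
Equity: weight = 11.7/20 = 0.5850; cost = 12.8396%.
Preferred: weight = 0.8/20 = 0.0400; cost = 4.9%.
Debt: weight = 7.5/20 = 0.3750; after-tax cost = 8.37% × (1 − 19.7%) = 6.7211%.
WACC = 0.5850 × 12.8396% + 0.0400 × 4.9000% + 0.3750 × 6.7211% = 10.2276%.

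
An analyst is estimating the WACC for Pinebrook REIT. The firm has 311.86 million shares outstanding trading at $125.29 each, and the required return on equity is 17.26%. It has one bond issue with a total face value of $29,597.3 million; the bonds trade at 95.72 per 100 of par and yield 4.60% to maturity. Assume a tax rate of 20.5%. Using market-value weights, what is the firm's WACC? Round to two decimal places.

Market value of equity E = 125.29 × 311.86m = 39072.9394m. Market value of debt D = 29597.3m × 95.72/100 = 28330.53556m.
Total capital V = 39072.9394 + 28330.53556 = 67403.47496.
Equity: weight = 39072.9394/67403.47496 = 0.5797; cost = 17.26%.
Bonds outstanding: weight = 28330.53556/67403.47496 = 0.4203; after-tax cost = 4.6% × (1 − 20.5%) = 3.6570%.
WACC = 0.5797 × 17.2600% + 0.4203 × 3.6570% = 11.5425%.

11.54%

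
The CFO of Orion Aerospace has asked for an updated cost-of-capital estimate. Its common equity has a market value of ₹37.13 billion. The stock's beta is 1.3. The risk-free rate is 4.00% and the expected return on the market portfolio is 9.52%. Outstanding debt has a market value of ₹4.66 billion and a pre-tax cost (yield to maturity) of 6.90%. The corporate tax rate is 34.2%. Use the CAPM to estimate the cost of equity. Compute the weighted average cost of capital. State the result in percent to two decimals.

Market risk premium = 9.52% − 4.0% = 5.52%.
Cost of equity via CAPM: Re = 4.0% + 1.3 × 5.52% = 11.1760%.
Total capital V = 37.13 + 4.66 = 41.79.
Equity: weight = 37.13/41.79 = 0.8885; cost = 11.176%.
Debt: weight = 4.66/41.79 = 0.1115; after-tax cost = 6.9% × (1 − 34.2%) = 4.5402%.
WACC = 0.8885 × 11.1760% + 0.1115 × 4.5402% = 10.4360%.

10.44%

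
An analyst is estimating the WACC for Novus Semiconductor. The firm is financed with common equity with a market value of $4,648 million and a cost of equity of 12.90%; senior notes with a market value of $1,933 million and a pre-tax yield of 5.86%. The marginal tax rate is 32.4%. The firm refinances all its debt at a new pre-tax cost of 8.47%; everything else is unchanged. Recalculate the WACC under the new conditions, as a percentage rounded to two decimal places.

10.79%

After the change:
Total capital V = 4648 + 1933 = 6581.
Equity: weight = 4648/6581 = 0.7063; cost = 12.9%.
Senior notes: weight = 1933/6581 = 0.2937; after-tax cost = 8.47% × (1 − 32.4%) = 5.7257%.
WACC = 0.7063 × 12.9000% + 0.2937 × 5.7257% = 10.7927%.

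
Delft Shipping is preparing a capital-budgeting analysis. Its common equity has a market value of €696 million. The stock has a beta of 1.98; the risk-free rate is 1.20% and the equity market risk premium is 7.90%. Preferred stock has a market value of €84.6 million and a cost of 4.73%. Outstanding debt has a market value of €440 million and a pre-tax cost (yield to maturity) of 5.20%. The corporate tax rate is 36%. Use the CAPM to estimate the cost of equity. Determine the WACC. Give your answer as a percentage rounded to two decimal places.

11.13%

Cost of equity via CAPM: Re = 1.2% + 1.98 × 7.9% = 16.8420%.
Total capital V = 696 + 84.6 + 440 = 1220.6.
Equity: weight = 696/1220.6 = 0.5702; cost = 16.842%.
Preferred: weight = 84.6/1220.6 = 0.0693; cost = 4.73%.
Debt: weight = 440/1220.6 = 0.3605; after-tax cost = 5.2% × (1 − 36%) = 3.3280%.
WACC = 0.5702 × 16.8420% + 0.0693 × 4.7300% + 0.3605 × 3.3280% = 11.1310%.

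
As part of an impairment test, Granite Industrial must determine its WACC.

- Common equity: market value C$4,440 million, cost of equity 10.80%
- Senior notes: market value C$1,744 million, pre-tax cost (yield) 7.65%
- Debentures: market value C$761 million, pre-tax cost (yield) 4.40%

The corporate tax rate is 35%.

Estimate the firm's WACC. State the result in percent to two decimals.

Total capital V = 4440 + 1744 + 761 = 6945.
Equity: weight = 4440/6945 = 0.6393; cost = 10.8%.
Senior notes: weight = 1744/6945 = 0.2511; after-tax cost = 7.65% × (1 − 35%) = 4.9725%.
Debentures: weight = 761/6945 = 0.1096; after-tax cost = 4.4% × (1 − 35%) = 2.8600%.
WACC = 0.6393 × 10.8000% + 0.2511 × 4.9725% + 0.1096 × 2.8600% = 8.4666%.

8.47%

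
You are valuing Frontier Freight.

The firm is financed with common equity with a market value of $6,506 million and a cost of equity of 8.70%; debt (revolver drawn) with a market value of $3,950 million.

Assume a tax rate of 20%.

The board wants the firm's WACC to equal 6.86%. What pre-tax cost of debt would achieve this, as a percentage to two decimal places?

Total capital V = 6506 + 3950 = 10456.
Equity weight = 6506/10456 = 0.6222.
Revolver drawn weight = 3950/10456 = 0.3778.
Equity contribution = 0.6222 × 8.7% = 5.4134%.
Remaining for debt = 6.86% − 5.4134% = 1.4466%.
Rd × (1 − 20%) × 0.3778 = 1.4466%  ⇒  Rd = 4.7867%.

4.79%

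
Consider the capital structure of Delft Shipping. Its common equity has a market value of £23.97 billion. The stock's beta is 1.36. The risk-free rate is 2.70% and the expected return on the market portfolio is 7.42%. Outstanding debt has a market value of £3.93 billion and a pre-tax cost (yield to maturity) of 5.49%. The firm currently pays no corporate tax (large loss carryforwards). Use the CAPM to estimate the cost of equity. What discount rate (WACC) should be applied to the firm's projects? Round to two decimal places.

8.61%

Market risk premium = 7.42% − 2.7% = 4.72%.
Cost of equity via CAPM: Re = 2.7% + 1.36 × 4.72% = 9.1192%.
Total capital V = 23.97 + 3.93 = 27.9.
Equity: weight = 23.97/27.9 = 0.8591; cost = 9.1192%.
Debt: weight = 3.93/27.9 = 0.1409; after-tax cost = 5.49% × (1 − 0%) = 5.4900%.
WACC = 0.8591 × 9.1192% + 0.1409 × 5.4900% = 8.6080%.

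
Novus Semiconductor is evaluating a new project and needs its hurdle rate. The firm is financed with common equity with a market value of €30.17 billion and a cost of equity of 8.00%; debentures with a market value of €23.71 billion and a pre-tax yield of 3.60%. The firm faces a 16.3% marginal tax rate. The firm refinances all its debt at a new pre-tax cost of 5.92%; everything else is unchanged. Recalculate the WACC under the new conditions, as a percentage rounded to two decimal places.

6.66%

After the change:
Total capital V = 30.17 + 23.71 = 53.88.
Equity: weight = 30.17/53.88 = 0.5599; cost = 8%.
Debentures: weight = 23.71/53.88 = 0.4401; after-tax cost = 5.92% × (1 − 16.3%) = 4.9550%.
WACC = 0.5599 × 8.0000% + 0.4401 × 4.9550% = 6.6601%.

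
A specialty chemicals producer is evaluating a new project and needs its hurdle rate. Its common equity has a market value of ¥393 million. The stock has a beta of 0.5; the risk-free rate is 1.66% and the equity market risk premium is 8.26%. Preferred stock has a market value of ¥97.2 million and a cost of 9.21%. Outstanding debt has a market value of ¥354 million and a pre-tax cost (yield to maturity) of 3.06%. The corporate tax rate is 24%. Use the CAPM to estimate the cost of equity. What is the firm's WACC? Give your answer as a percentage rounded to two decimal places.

4.73%

Cost of equity via CAPM: Re = 1.66% + 0.5 × 8.26% = 5.7900%.
Total capital V = 393 + 97.2 + 354 = 844.2.
Equity: weight = 393/844.2 = 0.4655; cost = 5.79%.
Preferred: weight = 97.2/844.2 = 0.1151; cost = 9.21%.
Debt: weight = 354/844.2 = 0.4193; after-tax cost = 3.06% × (1 − 24%) = 2.3256%.
WACC = 0.4655 × 5.7900% + 0.1151 × 9.2100% + 0.4193 × 2.3256% = 4.7310%.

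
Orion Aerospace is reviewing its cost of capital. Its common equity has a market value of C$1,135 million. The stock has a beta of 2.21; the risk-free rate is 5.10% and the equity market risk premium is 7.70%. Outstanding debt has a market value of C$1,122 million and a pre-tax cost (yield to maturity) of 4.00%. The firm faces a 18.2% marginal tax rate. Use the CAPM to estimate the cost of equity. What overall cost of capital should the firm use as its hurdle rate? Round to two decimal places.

Cost of equity via CAPM: Re = 5.1% + 2.21 × 7.7% = 22.1170%.
Total capital V = 1135 + 1122 = 2257.
Equity: weight = 1135/2257 = 0.5029; cost = 22.117%.
Debt: weight = 1122/2257 = 0.4971; after-tax cost = 4% × (1 − 18.2%) = 3.2720%.
WACC = 0.5029 × 22.1170% + 0.4971 × 3.2720% = 12.7488%.

12.75%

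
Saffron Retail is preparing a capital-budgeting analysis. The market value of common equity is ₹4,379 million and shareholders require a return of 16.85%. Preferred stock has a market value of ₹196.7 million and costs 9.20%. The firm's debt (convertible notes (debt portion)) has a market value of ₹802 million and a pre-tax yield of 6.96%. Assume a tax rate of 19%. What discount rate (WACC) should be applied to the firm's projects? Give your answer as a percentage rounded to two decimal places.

Total capital V = 4379 + 196.7 + 802 = 5377.7.
Equity: weight = 4379/5377.7 = 0.8143; cost = 16.85%.
Preferred: weight = 196.7/5377.7 = 0.0366; cost = 9.2%.
Convertible notes (debt portion): weight = 802/5377.7 = 0.1491; after-tax cost = 6.96% × (1 − 19%) = 5.6376%.
WACC = 0.8143 × 16.8500% + 0.0366 × 9.2000% + 0.1491 × 5.6376% = 14.8980%.

14.90%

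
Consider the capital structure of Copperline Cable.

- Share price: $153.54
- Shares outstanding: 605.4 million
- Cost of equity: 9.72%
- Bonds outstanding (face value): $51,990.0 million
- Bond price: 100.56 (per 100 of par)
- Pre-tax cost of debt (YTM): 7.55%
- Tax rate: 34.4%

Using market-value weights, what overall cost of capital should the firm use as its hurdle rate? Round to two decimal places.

8.00%

Market value of equity E = 153.54 × 605.4m = 92953.116m. Market value of debt D = 51990m × 100.56/100 = 52281.144m.
Total capital V = 92953.116 + 52281.144 = 145234.26.
Equity: weight = 92953.116/145234.26 = 0.6400; cost = 9.72%.
Bonds outstanding: weight = 52281.144/145234.26 = 0.3600; after-tax cost = 7.55% × (1 − 34.4%) = 4.9528%.
WACC = 0.6400 × 9.7200% + 0.3600 × 4.9528% = 8.0039%.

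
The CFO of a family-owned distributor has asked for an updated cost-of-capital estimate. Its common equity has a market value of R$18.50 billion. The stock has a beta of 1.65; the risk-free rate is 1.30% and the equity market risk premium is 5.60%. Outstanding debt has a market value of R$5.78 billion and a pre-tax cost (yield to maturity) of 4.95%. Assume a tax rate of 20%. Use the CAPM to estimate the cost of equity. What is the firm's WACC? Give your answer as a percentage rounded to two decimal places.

Cost of equity via CAPM: Re = 1.3% + 1.65 × 5.6% = 10.5400%.
Total capital V = 18.5 + 5.78 = 24.28.
Equity: weight = 18.5/24.28 = 0.7619; cost = 10.54%.
Debt: weight = 5.78/24.28 = 0.2381; after-tax cost = 4.95% × (1 − 20%) = 3.9600%.
WACC = 0.7619 × 10.5400% + 0.2381 × 3.9600% = 8.9736%.

8.97%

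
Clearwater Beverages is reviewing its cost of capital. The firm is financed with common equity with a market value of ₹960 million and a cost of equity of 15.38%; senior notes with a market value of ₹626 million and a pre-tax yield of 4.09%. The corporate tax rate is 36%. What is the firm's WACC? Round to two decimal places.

10.34%

Total capital V = 960 + 626 = 1586.
Equity: weight = 960/1586 = 0.6053; cost = 15.38%.
Senior notes: weight = 626/1586 = 0.3947; after-tax cost = 4.09% × (1 − 36%) = 2.6176%.
WACC = 0.6053 × 15.3800% + 0.3947 × 2.6176% = 10.3426%.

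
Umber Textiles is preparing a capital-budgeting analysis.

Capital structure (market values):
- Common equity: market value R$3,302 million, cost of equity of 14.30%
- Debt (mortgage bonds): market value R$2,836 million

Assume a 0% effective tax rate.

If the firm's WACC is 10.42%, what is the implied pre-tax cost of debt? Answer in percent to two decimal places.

Total capital V = 3302 + 2836 = 6138.
Equity weight = 3302/6138 = 0.5380.
Mortgage bonds weight = 2836/6138 = 0.4620.
Equity contribution = 0.5380 × 14.3% = 7.6928%.
Remaining for debt = 10.42% − 7.6928% = 2.7272%.
Rd × (1 − 0%) × 0.4620 = 2.7272%  ⇒  Rd = 5.9025%.

5.90%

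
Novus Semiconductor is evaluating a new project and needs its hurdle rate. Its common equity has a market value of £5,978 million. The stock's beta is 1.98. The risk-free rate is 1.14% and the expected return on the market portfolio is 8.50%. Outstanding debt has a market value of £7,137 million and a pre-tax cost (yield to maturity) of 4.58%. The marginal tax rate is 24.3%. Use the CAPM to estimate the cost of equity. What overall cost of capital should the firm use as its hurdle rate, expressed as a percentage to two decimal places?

Market risk premium = 8.5% − 1.14% = 7.36%.
Cost of equity via CAPM: Re = 1.14% + 1.98 × 7.36% = 15.7128%.
Total capital V = 5978 + 7137 = 13115.
Equity: weight = 5978/13115 = 0.4558; cost = 15.7128%.
Debt: weight = 7137/13115 = 0.5442; after-tax cost = 4.58% × (1 − 24.3%) = 3.4671%.
WACC = 0.4558 × 15.7128% + 0.5442 × 3.4671% = 9.0488%.

9.05%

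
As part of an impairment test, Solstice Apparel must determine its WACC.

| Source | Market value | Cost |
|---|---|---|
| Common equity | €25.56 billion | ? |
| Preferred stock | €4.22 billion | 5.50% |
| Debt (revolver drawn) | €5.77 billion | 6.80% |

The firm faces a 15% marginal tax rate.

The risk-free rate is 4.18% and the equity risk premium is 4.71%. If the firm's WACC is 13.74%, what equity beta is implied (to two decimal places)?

Total capital V = 25.56 + 4.22 + 5.77 = 35.55.
Equity weight = 25.56/35.55 = 0.7190.
Preferred weight = 4.22/35.55 = 0.1187.
Revolver drawn weight = 5.77/35.55 = 0.1623.
Debt contribution = 0.1623 × 6.8% × (1 − 15%) = 0.9381%.
Preferred contribution = 0.1187 × 5.5% = 0.6529%.
Required equity contribution = 13.74% − 1.5910% = 12.1490%  ⇒  Re = 16.8974%.
CAPM: 16.8974% = 4.18% + β × 4.71%  ⇒  β = 2.7001.

2.70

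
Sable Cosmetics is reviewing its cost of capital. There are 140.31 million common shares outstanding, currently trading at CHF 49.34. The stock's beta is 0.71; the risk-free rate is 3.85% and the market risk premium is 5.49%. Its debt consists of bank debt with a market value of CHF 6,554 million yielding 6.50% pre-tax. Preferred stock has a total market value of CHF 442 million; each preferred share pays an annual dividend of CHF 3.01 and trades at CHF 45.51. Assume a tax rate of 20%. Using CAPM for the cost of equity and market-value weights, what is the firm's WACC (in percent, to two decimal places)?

6.51%

Cost of equity via CAPM: Re = 3.85% + 0.71 × 5.49% = 7.7479%.
Cost of preferred: Rp = 3.01 / 45.51 = 6.6139%.
Market value of equity E = 49.34 × 140.31m = 6922.8954m.
Total capital V = 6922.8954 + 442 + 6554 = 13918.8954.
Equity: weight = 6922.8954/13918.8954 = 0.4974; cost = 7.7479%.
Preferred: weight = 442/13918.8954 = 0.0318; cost = 6.6139%.
Bank debt: weight = 6554/13918.8954 = 0.4709; after-tax cost = 6.5% × (1 − 20%) = 5.2000%.
WACC = 0.4974 × 7.7479% + 0.0318 × 6.6139% + 0.4709 × 5.2000% = 6.5122%.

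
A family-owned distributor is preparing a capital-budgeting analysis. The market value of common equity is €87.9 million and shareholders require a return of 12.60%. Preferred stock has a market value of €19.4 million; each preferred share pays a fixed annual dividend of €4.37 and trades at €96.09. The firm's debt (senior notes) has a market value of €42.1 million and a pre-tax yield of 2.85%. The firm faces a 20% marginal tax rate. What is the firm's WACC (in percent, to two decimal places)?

8.65%

Cost of preferred: Rp = 4.37 / 96.09 = 4.5478%.
Total capital V = 87.9 + 19.4 + 42.1 = 149.4.
Equity: weight = 87.9/149.4 = 0.5884; cost = 12.6%.
Preferred: weight = 19.4/149.4 = 0.1299; cost = 4.5478%.
Senior notes: weight = 42.1/149.4 = 0.2818; after-tax cost = 2.85% × (1 − 20%) = 2.2800%.
WACC = 0.5884 × 12.6000% + 0.1299 × 4.5478% + 0.2818 × 2.2800% = 8.6463%.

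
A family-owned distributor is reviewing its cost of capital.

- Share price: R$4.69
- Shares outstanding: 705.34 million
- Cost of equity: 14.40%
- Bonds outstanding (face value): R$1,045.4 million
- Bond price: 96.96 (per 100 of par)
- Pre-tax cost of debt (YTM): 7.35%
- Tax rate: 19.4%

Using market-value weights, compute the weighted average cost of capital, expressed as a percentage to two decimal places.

12.41%

Market value of equity E = 4.69 × 705.34m = 3308.0446m. Market value of debt D = 1045.4m × 96.96/100 = 1013.61984m.
Total capital V = 3308.0446 + 1013.61984 = 4321.66444.
Equity: weight = 3308.0446/4321.66444 = 0.7655; cost = 14.4%.
Bonds outstanding: weight = 1013.61984/4321.66444 = 0.2345; after-tax cost = 7.35% × (1 − 19.4%) = 5.9241%.
WACC = 0.7655 × 14.4000% + 0.2345 × 5.9241% = 12.4120%.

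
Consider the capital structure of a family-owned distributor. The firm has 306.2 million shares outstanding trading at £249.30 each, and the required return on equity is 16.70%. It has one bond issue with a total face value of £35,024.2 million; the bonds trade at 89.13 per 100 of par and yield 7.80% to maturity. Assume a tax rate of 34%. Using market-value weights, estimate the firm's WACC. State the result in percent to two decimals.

Market value of equity E = 249.3 × 306.2m = 76335.66m. Market value of debt D = 35024.2m × 89.13/100 = 31217.06946m.
Total capital V = 76335.66 + 31217.06946 = 107552.72946.
Equity: weight = 76335.66/107552.72946 = 0.7098; cost = 16.7%.
Bonds outstanding: weight = 31217.06946/107552.72946 = 0.2902; after-tax cost = 7.8% × (1 − 34%) = 5.1480%.
WACC = 0.7098 × 16.7000% + 0.2902 × 5.1480% = 13.3470%.

13.35%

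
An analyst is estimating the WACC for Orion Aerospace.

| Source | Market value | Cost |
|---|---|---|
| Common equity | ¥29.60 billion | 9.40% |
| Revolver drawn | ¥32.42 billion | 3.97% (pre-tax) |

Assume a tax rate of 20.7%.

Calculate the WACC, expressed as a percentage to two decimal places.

Total capital V = 29.6 + 32.42 = 62.02.
Equity: weight = 29.6/62.02 = 0.4773; cost = 9.4%.
Revolver drawn: weight = 32.42/62.02 = 0.5227; after-tax cost = 3.97% × (1 − 20.7%) = 3.1482%.
WACC = 0.4773 × 9.4000% + 0.5227 × 3.1482% = 6.1320%.

6.13%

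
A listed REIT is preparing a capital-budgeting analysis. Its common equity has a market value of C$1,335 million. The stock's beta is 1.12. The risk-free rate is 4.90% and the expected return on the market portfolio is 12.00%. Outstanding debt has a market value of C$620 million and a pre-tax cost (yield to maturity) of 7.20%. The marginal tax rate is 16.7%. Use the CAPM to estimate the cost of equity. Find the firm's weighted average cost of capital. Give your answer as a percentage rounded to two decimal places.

Market risk premium = 12.0% − 4.9% = 7.1%.
Cost of equity via CAPM: Re = 4.9% + 1.12 × 7.1% = 12.8520%.
Total capital V = 1335 + 620 = 1955.
Equity: weight = 1335/1955 = 0.6829; cost = 12.852%.
Debt: weight = 620/1955 = 0.3171; after-tax cost = 7.2% × (1 − 16.7%) = 5.9976%.
WACC = 0.6829 × 12.8520% + 0.3171 × 5.9976% = 10.6782%.

10.68%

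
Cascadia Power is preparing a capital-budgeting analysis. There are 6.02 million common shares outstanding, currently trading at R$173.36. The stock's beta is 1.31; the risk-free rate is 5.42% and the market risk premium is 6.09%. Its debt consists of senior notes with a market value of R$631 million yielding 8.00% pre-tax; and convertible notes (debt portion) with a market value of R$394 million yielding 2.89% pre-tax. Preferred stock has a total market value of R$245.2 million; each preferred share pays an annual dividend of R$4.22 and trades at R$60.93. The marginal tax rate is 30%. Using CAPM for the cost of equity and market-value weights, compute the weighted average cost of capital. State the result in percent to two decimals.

8.65%

Cost of equity via CAPM: Re = 5.42% + 1.31 × 6.09% = 13.3979%.
Cost of preferred: Rp = 4.22 / 60.93 = 6.9260%.
Market value of equity E = 173.36 × 6.02m = 1043.6272m.
Total capital V = 1043.6272 + 245.2 + 631 + 394 = 2313.8272.
Equity: weight = 1043.6272/2313.8272 = 0.4510; cost = 13.3979%.
Preferred: weight = 245.2/2313.8272 = 0.1060; cost = 6.926%.
Senior notes: weight = 631/2313.8272 = 0.2727; after-tax cost = 8% × (1 − 30%) = 5.6000%.
Convertible notes (debt portion): weight = 394/2313.8272 = 0.1703; after-tax cost = 2.89% × (1 − 30%) = 2.0230%.
WACC = 0.4510 × 13.3979% + 0.1060 × 6.9260% + 0.2727 × 5.6000% + 0.1703 × 2.0230% = 8.6486%.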